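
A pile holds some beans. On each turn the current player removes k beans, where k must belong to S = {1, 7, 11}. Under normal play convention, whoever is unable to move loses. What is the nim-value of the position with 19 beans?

1

G(0) = 0
G(1) = mex{0} = 1
G(2) = mex{1} = 0
G(3) = mex{0} = 1
G(4) = mex{1} = 0
G(5) = mex{0} = 1
G(6) = mex{1} = 0
G(7) = mex{0,0} = 1
G(8) = mex{1,1} = 0
G(9) = mex{0,0} = 1
G(10) = mex{1,1} = 0
G(11) = mex{0,0,0} = 1
G(12) = mex{1,1,1} = 0
G(13) = mex{0,0,0} = 1
G(14) = mex{1,1,1} = 0
G(15) = mex{0,0,0} = 1
G(16) = mex{1,1,1} = 0
G(17) = mex{0,0,0} = 1
G(18) = mex{1,1,1} = 0
G(19) = mex{0,0,0} = 1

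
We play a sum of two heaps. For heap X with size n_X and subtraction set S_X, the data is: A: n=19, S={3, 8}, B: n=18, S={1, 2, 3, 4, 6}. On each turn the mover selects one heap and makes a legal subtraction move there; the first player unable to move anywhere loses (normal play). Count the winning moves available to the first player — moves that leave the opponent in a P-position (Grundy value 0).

Heap A, S = {3, 8}:
G(0) = 0
G(1) = mex{} = 0
G(2) = mex{} = 0
G(3) = mex{0} = 1
G(4) = mex{0} = 1
G(5) = mex{0} = 1
G(6) = mex{1} = 0
G(7) = mex{1} = 0
G(8) = mex{1,0} = 2
G(9) = mex{0,0} = 1
G(10) = mex{0,0} = 1
G(11) = mex{2,1} = 0
G(12) = mex{1,1} = 0
G(13) = mex{1,1} = 0
G(14) = mex{0,0} = 1
G(15) = mex{0,0} = 1
G(16) = mex{0,2} = 1
G(17) = mex{1,1} = 0
G(18) = mex{1,1} = 0
G(19) = mex{1,0} = 2
G_A(19) = 2.
Heap B, S = {1, 2, 3, 4, 6}:
G(0) = 0
G(1) = mex{0} = 1
G(2) = mex{1,0} = 2
G(3) = mex{2,1,0} = 3
G(4) = mex{3,2,1,0} = 4
G(5) = mex{4,3,2,1} = 0
G(6) = mex{0,4,3,2,0} = 1
G(7) = mex{1,0,4,3,1} = 2
G(8) = mex{2,1,0,4,2} = 3
G(9) = mex{3,2,1,0,3} = 4
G(10) = mex{4,3,2,1,4} = 0
G(11) = mex{0,4,3,2,0} = 1
G(12) = mex{1,0,4,3,1} = 2
G(13) = mex{2,1,0,4,2} = 3
G(14) = mex{3,2,1,0,3} = 4
G(15) = mex{4,3,2,1,4} = 0
G(16) = mex{0,4,3,2,0} = 1
G(17) = mex{1,0,4,3,1} = 2
G(18) = mex{2,1,0,4,2} = 3
G_B(18) = 3.
Combined Grundy value = 2 ⊕ 3 = 1.
A winning move leaves total XOR = 0, i.e. changes one component's Grundy value g to g ⊕ X where X is the current total.
Heap A: need g' = 2⊕1 = 3. Options: 19−3→G=1, 19−8→G=0. Hits: 0.
Heap B: need g' = 3⊕1 = 2. Options: 18−1→G=2, 18−2→G=1, 18−3→G=0, 18−4→G=4, 18−6→G=2. Hits: 2.

2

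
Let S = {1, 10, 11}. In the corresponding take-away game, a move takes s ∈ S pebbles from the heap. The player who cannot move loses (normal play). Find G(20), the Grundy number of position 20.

0

n :  0  1  2  3  4  5  6  7  8  9 10 11 12 13 14 15 16 17 18 19 20
G :  0  1  0  1  0  1  0  1  0  1  2  3  2  3  2  3  2  3  2  3  0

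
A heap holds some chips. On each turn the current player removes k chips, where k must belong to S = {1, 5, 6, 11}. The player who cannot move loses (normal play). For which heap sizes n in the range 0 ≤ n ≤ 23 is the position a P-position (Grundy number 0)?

n :  0  1  2  3  4  5  6  7  8  9 10 11 12 13 14 15 16 17 18 19 20 21 22 23
G :  0  1  0  1  0  1  2  3  2  3  2  3  0  1  0  1  0  1  2  3  2  3  2  3
P-positions are exactly the n with G(n) = 0.

0, 2, 4, 12, 14, 16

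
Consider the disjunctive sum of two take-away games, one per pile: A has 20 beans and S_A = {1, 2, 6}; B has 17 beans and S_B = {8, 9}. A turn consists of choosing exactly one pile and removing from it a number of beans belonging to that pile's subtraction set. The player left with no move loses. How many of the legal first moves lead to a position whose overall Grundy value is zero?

1

Pile A, S = {1, 2, 6}:
G(0) = 0
G(1) = mex{0} = 1
G(2) = mex{1,0} = 2
G(3) = mex{2,1} = 0
G(4) = mex{0,2} = 1
G(5) = mex{1,0} = 2
G(6) = mex{2,1,0} = 3
G(7) = mex{3,2,1} = 0
G(8) = mex{0,3,2} = 1
G(9) = mex{1,0,0} = 2
G(10) = mex{2,1,1} = 0
G(11) = mex{0,2,2} = 1
G(12) = mex{1,0,3} = 2
G(13) = mex{2,1,0} = 3
G(14) = mex{3,2,1} = 0
G(15) = mex{0,3,2} = 1
G(16) = mex{1,0,0} = 2
G(17) = mex{2,1,1} = 0
G(18) = mex{0,2,2} = 1
G(19) = mex{1,0,3} = 2
G(20) = mex{2,1,0} = 3
G_A(20) = 3.
Pile B, S = {8, 9}:
G(0) = 0
G(1) = mex{} = 0
G(2) = mex{} = 0
G(3) = mex{} = 0
G(4) = mex{} = 0
G(5) = mex{} = 0
G(6) = mex{} = 0
G(7) = mex{} = 0
G(8) = mex{0} = 1
G(9) = mex{0,0} = 1
G(10) = mex{0,0} = 1
G(11) = mex{0,0} = 1
G(12) = mex{0,0} = 1
G(13) = mex{0,0} = 1
G(14) = mex{0,0} = 1
G(15) = mex{0,0} = 1
G(16) = mex{1,0} = 2
G(17) = mex{1,1} = 0
G_B(17) = 0.
Combined Grundy value = 3 ⊕ 0 = 3.
A winning move leaves total XOR = 0, i.e. changes one component's Grundy value g to g ⊕ X where X is the current total.
Pile A: need g' = 3⊕3 = 0. Options: 20−1→G=2, 20−2→G=1, 20−6→G=0. Hits: 1.
Pile B: need g' = 0⊕3 = 3. Options: 17−8→G=1, 17−9→G=1. Hits: 0.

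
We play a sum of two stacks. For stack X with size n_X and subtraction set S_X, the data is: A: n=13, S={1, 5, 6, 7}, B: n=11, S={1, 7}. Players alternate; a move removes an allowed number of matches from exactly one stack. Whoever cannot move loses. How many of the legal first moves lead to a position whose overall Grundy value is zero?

0

Stack A, S = {1, 5, 6, 7}:
G(0) = 0
G(1) = mex{0} = 1
G(2) = mex{1} = 0
G(3) = mex{0} = 1
G(4) = mex{1} = 0
G(5) = mex{0,0} = 1
G(6) = mex{1,1,0} = 2
G(7) = mex{2,0,1,0} = 3
G(8) = mex{3,1,0,1} = 2
G(9) = mex{2,0,1,0} = 3
G(10) = mex{3,1,0,1} = 2
G(11) = mex{2,2,1,0} = 3
G(12) = mex{3,3,2,1} = 0
G(13) = mex{0,2,3,2} = 1
G_A(13) = 1.
Stack B, S = {1, 7}:
G(0) = 0
G(1) = mex{0} = 1
G(2) = mex{1} = 0
G(3) = mex{0} = 1
G(4) = mex{1} = 0
G(5) = mex{0} = 1
G(6) = mex{1} = 0
G(7) = mex{0,0} = 1
G(8) = mex{1,1} = 0
G(9) = mex{0,0} = 1
G(10) = mex{1,1} = 0
G(11) = mex{0,0} = 1
G_B(11) = 1.
Combined Grundy value = 1 ⊕ 1 = 0.
A winning move leaves total XOR = 0, i.e. changes one component's Grundy value g to g ⊕ X where X is the current total.
Stack A: target g' = 1⊕0 = 1, but every legal move changes the Grundy value (mex property), so 0 moves.
Stack B: target g' = 1⊕0 = 1, but every legal move changes the Grundy value (mex property), so 0 moves.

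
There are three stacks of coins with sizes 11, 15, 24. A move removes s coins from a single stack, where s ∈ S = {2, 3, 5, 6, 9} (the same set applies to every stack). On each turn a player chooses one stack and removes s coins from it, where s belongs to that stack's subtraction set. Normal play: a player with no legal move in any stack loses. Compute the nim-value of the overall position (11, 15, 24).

7

All stacks use S = {2, 3, 5, 6, 9}:
G(0) = 0
G(1) = mex{} = 0
G(2) = mex{0} = 1
G(3) = mex{0,0} = 1
G(4) = mex{1,0} = 2
G(5) = mex{1,1,0} = 2
G(6) = mex{2,1,0,0} = 3
G(7) = mex{2,2,1,0} = 3
G(8) = mex{3,2,1,1} = 0
G(9) = mex{3,3,2,1,0} = 4
G(10) = mex{0,3,2,2,0} = 1
G(11) = mex{4,0,3,2,1} = 5
G(12) = mex{1,4,3,3,1} = 0
G(13) = mex{5,1,0,3,2} = 4
G(14) = mex{0,5,4,0,2} = 1
G(15) = mex{4,0,1,4,3} = 2
G(16) = mex{1,4,5,1,3} = 0
G(17) = mex{2,1,0,5,0} = 3
G(18) = mex{0,2,4,0,4} = 1
G(19) = mex{3,0,1,4,1} = 2
G(20) = mex{1,3,2,1,5} = 0
G(21) = mex{2,1,0,2,0} = 3
G(22) = mex{0,2,3,0,4} = 1
G(23) = mex{3,0,1,3,1} = 2
G(24) = mex{1,3,2,1,2} = 0
Stack A: G(11) = 5.
Stack B: G(15) = 2.
Stack C: G(24) = 0.
Combined Grundy value = 5 ⊕ 2 ⊕ 0 = 7.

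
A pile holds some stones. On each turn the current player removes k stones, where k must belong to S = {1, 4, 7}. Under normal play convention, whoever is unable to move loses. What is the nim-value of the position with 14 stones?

G(0) = 0
G(1) = mex{0} = 1
G(2) = mex{1} = 0
G(3) = mex{0} = 1
G(4) = mex{1,0} = 2
G(5) = mex{2,1} = 0
G(6) = mex{0,0} = 1
G(7) = mex{1,1,0} = 2
G(8) = mex{2,2,1} = 0
G(9) = mex{0,0,0} = 1
G(10) = mex{1,1,1} = 0
G(11) = mex{0,2,2} = 1
G(12) = mex{1,0,0} = 2
G(13) = mex{2,1,1} = 0
G(14) = mex{0,0,2} = 1

1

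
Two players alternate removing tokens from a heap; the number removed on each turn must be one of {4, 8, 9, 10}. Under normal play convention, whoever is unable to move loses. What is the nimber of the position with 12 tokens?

G(0) = 0
G(1) = mex{} = 0
G(2) = mex{} = 0
G(3) = mex{} = 0
G(4) = mex{0} = 1
G(5) = mex{0} = 1
G(6) = mex{0} = 1
G(7) = mex{0} = 1
G(8) = mex{1,0} = 2
G(9) = mex{1,0,0} = 2
G(10) = mex{1,0,0,0} = 2
G(11) = mex{1,0,0,0} = 2
G(12) = mex{2,1,0,0} = 3

3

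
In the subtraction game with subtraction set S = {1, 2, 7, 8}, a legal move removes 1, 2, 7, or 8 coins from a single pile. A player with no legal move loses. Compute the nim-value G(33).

n :  0  1  2  3  4  5  6  7  8  9 10 11 12 13 14 15 16 17 18 19 20 21 22 23 24 25 26 27 28 29 30 31 32 33
G :  0  1  2  0  1  2  0  1  2  0  1  2  0  1  2  0  1  2  0  1  2  0  1  2  0  1  2  0  1  2  0  1  2  0

0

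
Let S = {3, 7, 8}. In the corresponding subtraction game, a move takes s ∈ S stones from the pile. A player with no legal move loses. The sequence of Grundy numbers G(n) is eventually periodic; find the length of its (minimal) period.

5

n :  0  1  2  3  4  5  6  7  8  9 10 11 12 13 14 15 16 17 18 19 20 21 22 23 24 25
G :  0  0  0  1  1  1  0  2  2  1  3  0  0  2  1  1  0  0  2  1  1  0  0  2  1  1
From n = 11 onward G(n+5) = G(n); since this holds over max(S) = 8 consecutive positions the period is 5 (pre-period 11).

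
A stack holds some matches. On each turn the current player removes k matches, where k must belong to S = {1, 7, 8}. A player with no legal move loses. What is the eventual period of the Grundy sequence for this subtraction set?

15

G(0) = 0
G(1) = mex{0} = 1
G(2) = mex{1} = 0
G(3) = mex{0} = 1
G(4) = mex{1} = 0
G(5) = mex{0} = 1
G(6) = mex{1} = 0
G(7) = mex{0,0} = 1
G(8) = mex{1,1,0} = 2
G(9) = mex{2,0,1} = 3
G(10) = mex{3,1,0} = 2
G(11) = mex{2,0,1} = 3
G(12) = mex{3,1,0} = 2
G(13) = mex{2,0,1} = 3
G(14) = mex{3,1,0} = 2
G(15) = mex{2,2,1} = 0
G(16) = mex{0,3,2} = 1
G(17) = mex{1,2,3} = 0
G(18) = mex{0,3,2} = 1
G(19) = mex{1,2,3} = 0
G(20) = mex{0,3,2} = 1
G(21) = mex{1,2,3} = 0
G(22) = mex{0,0,2} = 1
G(23) = mex{1,1,0} = 2
G(24) = mex{2,0,1} = 3
G(25) = mex{3,1,0} = 2
G(26) = mex{2,0,1} = 3
G(27) = mex{3,1,0} = 2
G(28) = mex{2,0,1} = 3
G(29) = mex{3,1,0} = 2
G(30) = mex{2,2,1} = 0
G(31) = mex{0,3,2} = 1
G(n+15) = G(n) holds for n = 0,…,7 (a full window of length max(S) = 8), so the sequence is purely periodic with period 15.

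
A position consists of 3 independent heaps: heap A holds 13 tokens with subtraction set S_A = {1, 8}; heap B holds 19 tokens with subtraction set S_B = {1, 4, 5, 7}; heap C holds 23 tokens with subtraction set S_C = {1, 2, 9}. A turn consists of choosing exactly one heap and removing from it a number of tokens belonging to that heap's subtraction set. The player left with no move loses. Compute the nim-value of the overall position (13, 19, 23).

1

Heap A, S = {1, 8}:
G(0) = 0
G(1) = mex{0} = 1
G(2) = mex{1} = 0
G(3) = mex{0} = 1
G(4) = mex{1} = 0
G(5) = mex{0} = 1
G(6) = mex{1} = 0
G(7) = mex{0} = 1
G(8) = mex{1,0} = 2
G(9) = mex{2,1} = 0
G(10) = mex{0,0} = 1
G(11) = mex{1,1} = 0
G(12) = mex{0,0} = 1
G(13) = mex{1,1} = 0
G_A(13) = 0.
Heap B, S = {1, 4, 5, 7}:
n :  0  1  2  3  4  5  6  7  8  9 10 11 12 13 14 15 16 17 18 19
G :  0  1  0  1  2  3  2  3  0  1  0  1  2  3  2  3  0  1  0  1
G_B(19) = 1.
Heap C, S = {1, 2, 9}:
G(0) = 0
G(1) = mex{0} = 1
G(2) = mex{1,0} = 2
G(3) = mex{2,1} = 0
G(4) = mex{0,2} = 1
G(5) = mex{1,0} = 2
G(6) = mex{2,1} = 0
G(7) = mex{0,2} = 1
G(8) = mex{1,0} = 2
G(9) = mex{2,1,0} = 3
G(10) = mex{3,2,1} = 0
G(11) = mex{0,3,2} = 1
G(12) = mex{1,0,0} = 2
G(13) = mex{2,1,1} = 0
G(14) = mex{0,2,2} = 1
G(15) = mex{1,0,0} = 2
G(16) = mex{2,1,1} = 0
G(17) = mex{0,2,2} = 1
G(18) = mex{1,0,3} = 2
G(19) = mex{2,1,0} = 3
G(20) = mex{3,2,1} = 0
G(21) = mex{0,3,2} = 1
G(22) = mex{1,0,0} = 2
G(23) = mex{2,1,1} = 0
G_C(23) = 0.
Combined Grundy value = 0 ⊕ 1 ⊕ 0 = 1.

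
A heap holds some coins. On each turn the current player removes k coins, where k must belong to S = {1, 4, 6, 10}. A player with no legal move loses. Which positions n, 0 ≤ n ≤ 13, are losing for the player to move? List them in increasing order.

n :  0  1  2  3  4  5  6  7  8  9 10 11 12 13
G :  0  1  0  1  2  0  1  0  1  2  3  2  3  4
P-positions are exactly the n with G(n) = 0.

0, 2, 5, 7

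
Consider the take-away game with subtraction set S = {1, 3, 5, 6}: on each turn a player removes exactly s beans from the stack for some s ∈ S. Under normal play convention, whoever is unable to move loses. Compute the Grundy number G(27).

1

G(0) = 0
G(1) = mex{0} = 1
G(2) = mex{1} = 0
G(3) = mex{0,0} = 1
G(4) = mex{1,1} = 0
G(5) = mex{0,0,0} = 1
G(6) = mex{1,1,1,0} = 2
G(7) = mex{2,0,0,1} = 3
G(8) = mex{3,1,1,0} = 2
G(9) = mex{2,2,0,1} = 3
G(10) = mex{3,3,1,0} = 2
G(11) = mex{2,2,2,1} = 0
G(12) = mex{0,3,3,2} = 1
G(13) = mex{1,2,2,3} = 0
G(14) = mex{0,0,3,2} = 1
G(15) = mex{1,1,2,3} = 0
G(16) = mex{0,0,0,2} = 1
G(17) = mex{1,1,1,0} = 2
G(18) = mex{2,0,0,1} = 3
G(19) = mex{3,1,1,0} = 2
G(20) = mex{2,2,0,1} = 3
G(21) = mex{3,3,1,0} = 2
G(22) = mex{2,2,2,1} = 0
G(23) = mex{0,3,3,2} = 1
G(24) = mex{1,2,2,3} = 0
G(25) = mex{0,0,3,2} = 1
G(26) = mex{1,1,2,3} = 0
G(27) = mex{0,0,0,2} = 1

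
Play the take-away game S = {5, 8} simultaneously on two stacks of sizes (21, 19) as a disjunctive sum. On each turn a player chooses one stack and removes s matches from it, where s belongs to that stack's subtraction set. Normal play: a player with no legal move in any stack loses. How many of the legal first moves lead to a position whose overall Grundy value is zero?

All stacks use S = {5, 8}:
n :  0  1  2  3  4  5  6  7  8  9 10 11 12 13 14 15 16 17 18 19 20 21
G :  0  0  0  0  0  1  1  1  1  1  2  2  2  0  0  0  0  0  1  1  1  1
Stack A: G(21) = 1.
Stack B: G(19) = 1.
Combined Grundy value = 1 ⊕ 1 = 0.
A winning move leaves total XOR = 0, i.e. changes one component's Grundy value g to g ⊕ X where X is the current total.
Stack A: target g' = 1⊕0 = 1, but every legal move changes the Grundy value (mex property), so 0 moves.
Stack B: target g' = 1⊕0 = 1, but every legal move changes the Grundy value (mex property), so 0 moves.

0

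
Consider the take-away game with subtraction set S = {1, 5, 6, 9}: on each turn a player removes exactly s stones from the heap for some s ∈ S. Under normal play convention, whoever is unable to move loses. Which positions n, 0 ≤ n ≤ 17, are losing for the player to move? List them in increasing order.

0, 2, 4, 12, 14, 16

G(0) = 0
G(1) = mex{0} = 1
G(2) = mex{1} = 0
G(3) = mex{0} = 1
G(4) = mex{1} = 0
G(5) = mex{0,0} = 1
G(6) = mex{1,1,0} = 2
G(7) = mex{2,0,1} = 3
G(8) = mex{3,1,0} = 2
G(9) = mex{2,0,1,0} = 3
G(10) = mex{3,1,0,1} = 2
G(11) = mex{2,2,1,0} = 3
G(12) = mex{3,3,2,1} = 0
G(13) = mex{0,2,3,0} = 1
G(14) = mex{1,3,2,1} = 0
G(15) = mex{0,2,3,2} = 1
G(16) = mex{1,3,2,3} = 0
G(17) = mex{0,0,3,2} = 1
P-positions are exactly the n with G(n) = 0.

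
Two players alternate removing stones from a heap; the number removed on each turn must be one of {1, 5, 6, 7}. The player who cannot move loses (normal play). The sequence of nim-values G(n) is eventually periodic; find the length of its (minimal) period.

12

G(0) = 0
G(1) = mex{0} = 1
G(2) = mex{1} = 0
G(3) = mex{0} = 1
G(4) = mex{1} = 0
G(5) = mex{0,0} = 1
G(6) = mex{1,1,0} = 2
G(7) = mex{2,0,1,0} = 3
G(8) = mex{3,1,0,1} = 2
G(9) = mex{2,0,1,0} = 3
G(10) = mex{3,1,0,1} = 2
G(11) = mex{2,2,1,0} = 3
G(12) = mex{3,3,2,1} = 0
G(13) = mex{0,2,3,2} = 1
G(14) = mex{1,3,2,3} = 0
G(15) = mex{0,2,3,2} = 1
G(16) = mex{1,3,2,3} = 0
G(17) = mex{0,0,3,2} = 1
G(18) = mex{1,1,0,3} = 2
G(19) = mex{2,0,1,0} = 3
G(20) = mex{3,1,0,1} = 2
G(21) = mex{2,0,1,0} = 3
G(22) = mex{3,1,0,1} = 2
G(23) = mex{2,2,1,0} = 3
G(24) = mex{3,3,2,1} = 0
G(25) = mex{0,2,3,2} = 1
G(n+12) = G(n) holds for n = 0,…,6 (a full window of length max(S) = 7), so the sequence is purely periodic with period 12.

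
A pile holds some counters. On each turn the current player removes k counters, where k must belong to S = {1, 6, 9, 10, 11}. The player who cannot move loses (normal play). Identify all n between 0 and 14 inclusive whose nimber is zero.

0, 2, 4, 7

G(0) = 0
G(1) = mex{0} = 1
G(2) = mex{1} = 0
G(3) = mex{0} = 1
G(4) = mex{1} = 0
G(5) = mex{0} = 1
G(6) = mex{1,0} = 2
G(7) = mex{2,1} = 0
G(8) = mex{0,0} = 1
G(9) = mex{1,1,0} = 2
G(10) = mex{2,0,1,0} = 3
G(11) = mex{3,1,0,1,0} = 2
G(12) = mex{2,2,1,0,1} = 3
G(13) = mex{3,0,0,1,0} = 2
G(14) = mex{2,1,1,0,1} = 3
P-positions are exactly the n with G(n) = 0.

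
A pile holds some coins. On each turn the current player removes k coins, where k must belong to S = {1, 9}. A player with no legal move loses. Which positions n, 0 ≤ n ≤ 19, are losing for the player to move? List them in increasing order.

n :  0  1  2  3  4  5  6  7  8  9 10 11 12 13 14 15 16 17 18 19
G :  0  1  0  1  0  1  0  1  0  1  0  1  0  1  0  1  0  1  0  1
P-positions are exactly the n with G(n) = 0.

0, 2, 4, 6, 8, 10, 12, 14, 16, 18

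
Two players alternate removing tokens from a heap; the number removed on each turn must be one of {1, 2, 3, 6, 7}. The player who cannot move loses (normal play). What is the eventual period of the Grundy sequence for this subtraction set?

G(0) = 0
G(1) = mex{0} = 1
G(2) = mex{1,0} = 2
G(3) = mex{2,1,0} = 3
G(4) = mex{3,2,1} = 0
G(5) = mex{0,3,2} = 1
G(6) = mex{1,0,3,0} = 2
G(7) = mex{2,1,0,1,0} = 3
G(8) = mex{3,2,1,2,1} = 0
G(9) = mex{0,3,2,3,2} = 1
G(10) = mex{1,0,3,0,3} = 2
G(11) = mex{2,1,0,1,0} = 3
G(12) = mex{3,2,1,2,1} = 0
G(13) = mex{0,3,2,3,2} = 1
G(14) = mex{1,0,3,0,3} = 2
G(n+4) = G(n) holds for n = 0,…,6 (a full window of length max(S) = 7), so the sequence is purely periodic with period 4.

4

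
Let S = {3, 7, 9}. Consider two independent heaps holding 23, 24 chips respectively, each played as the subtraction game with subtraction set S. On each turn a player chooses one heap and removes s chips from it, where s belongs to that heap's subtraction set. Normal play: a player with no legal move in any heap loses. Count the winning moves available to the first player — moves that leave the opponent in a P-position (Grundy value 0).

All heaps use S = {3, 7, 9}:
G(0) = 0
G(1) = mex{} = 0
G(2) = mex{} = 0
G(3) = mex{0} = 1
G(4) = mex{0} = 1
G(5) = mex{0} = 1
G(6) = mex{1} = 0
G(7) = mex{1,0} = 2
G(8) = mex{1,0} = 2
G(9) = mex{0,0,0} = 1
G(10) = mex{2,1,0} = 3
G(11) = mex{2,1,0} = 3
G(12) = mex{1,1,1} = 0
G(13) = mex{3,0,1} = 2
G(14) = mex{3,2,1} = 0
G(15) = mex{0,2,0} = 1
G(16) = mex{2,1,2} = 0
G(17) = mex{0,3,2} = 1
G(18) = mex{1,3,1} = 0
G(19) = mex{0,0,3} = 1
G(20) = mex{1,2,3} = 0
G(21) = mex{0,0,0} = 1
G(22) = mex{1,1,2} = 0
G(23) = mex{0,0,0} = 1
G(24) = mex{1,1,1} = 0
Heap A: G(23) = 1.
Heap B: G(24) = 0.
Combined Grundy value = 1 ⊕ 0 = 1.
A winning move leaves total XOR = 0, i.e. changes one component's Grundy value g to g ⊕ X where X is the current total.
Heap A: need g' = 1⊕1 = 0. Options: 23−3→G=0, 23−7→G=0, 23−9→G=0. Hits: 3.
Heap B: need g' = 0⊕1 = 1. Options: 24−3→G=1, 24−7→G=1, 24−9→G=1. Hits: 3.

6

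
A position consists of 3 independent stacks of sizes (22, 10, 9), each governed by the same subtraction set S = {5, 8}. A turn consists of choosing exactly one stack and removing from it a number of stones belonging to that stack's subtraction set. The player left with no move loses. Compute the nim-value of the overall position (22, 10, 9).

All stacks use S = {5, 8}:
G(0) = 0
G(1) = mex{} = 0
G(2) = mex{} = 0
G(3) = mex{} = 0
G(4) = mex{} = 0
G(5) = mex{0} = 1
G(6) = mex{0} = 1
G(7) = mex{0} = 1
G(8) = mex{0,0} = 1
G(9) = mex{0,0} = 1
G(10) = mex{1,0} = 2
G(11) = mex{1,0} = 2
G(12) = mex{1,0} = 2
G(13) = mex{1,1} = 0
G(14) = mex{1,1} = 0
G(15) = mex{2,1} = 0
G(16) = mex{2,1} = 0
G(17) = mex{2,1} = 0
G(18) = mex{0,2} = 1
G(19) = mex{0,2} = 1
G(20) = mex{0,2} = 1
G(21) = mex{0,0} = 1
G(22) = mex{0,0} = 1
Stack A: G(22) = 1.
Stack B: G(10) = 2.
Stack C: G(9) = 1.
Combined Grundy value = 1 ⊕ 2 ⊕ 1 = 2.

2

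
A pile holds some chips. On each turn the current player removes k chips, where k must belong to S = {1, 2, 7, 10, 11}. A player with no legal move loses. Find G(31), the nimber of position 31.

1

n :  0  1  2  3  4  5  6  7  8  9 10 11 12 13 14 15 16 17 18 19 20 21 22 23 24 25 26 27 28 29 30 31
G :  0  1  2  0  1  2  0  1  2  0  1  2  0  1  2  0  1  2  0  1  2  0  1  2  0  1  2  0  1  2  0  1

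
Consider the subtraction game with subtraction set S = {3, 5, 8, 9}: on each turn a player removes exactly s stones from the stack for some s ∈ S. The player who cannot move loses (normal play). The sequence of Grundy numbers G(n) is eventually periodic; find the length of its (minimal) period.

n :  0  1  2  3  4  5  6  7  8  9 10 11 12 13 14 15 16 17 18 19 20 21 22 23 24 25
G :  0  0  0  1  1  1  2  2  2  3  3  3  0  0  0  1  1  1  2  2  2  3  3  3  0  0
G(n+12) = G(n) holds for n = 0,…,8 (a full window of length max(S) = 9), so the sequence is purely periodic with period 12.

12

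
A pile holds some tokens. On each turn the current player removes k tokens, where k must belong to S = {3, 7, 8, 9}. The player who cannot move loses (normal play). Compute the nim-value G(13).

2

G(0) = 0
G(1) = mex{} = 0
G(2) = mex{} = 0
G(3) = mex{0} = 1
G(4) = mex{0} = 1
G(5) = mex{0} = 1
G(6) = mex{1} = 0
G(7) = mex{1,0} = 2
G(8) = mex{1,0,0} = 2
G(9) = mex{0,0,0,0} = 1
G(10) = mex{2,1,0,0} = 3
G(11) = mex{2,1,1,0} = 3
G(12) = mex{1,1,1,1} = 0
G(13) = mex{3,0,1,1} = 2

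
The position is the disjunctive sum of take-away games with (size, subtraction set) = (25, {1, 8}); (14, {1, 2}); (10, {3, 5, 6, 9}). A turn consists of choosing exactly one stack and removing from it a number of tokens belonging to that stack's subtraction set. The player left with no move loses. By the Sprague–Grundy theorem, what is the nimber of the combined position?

Stack A, S = {1, 8}:
n :  0  1  2  3  4  5  6  7  8  9 10 11 12 13 14 15 16 17 18 19 20 21 22 23 24 25
G :  0  1  0  1  0  1  0  1  2  0  1  0  1  0  1  0  1  2  0  1  0  1  0  1  0  1
G_A(25) = 1.
Stack B, S = {1, 2}:
G(0) = 0
G(1) = mex{0} = 1
G(2) = mex{1,0} = 2
G(3) = mex{2,1} = 0
G(4) = mex{0,2} = 1
G(5) = mex{1,0} = 2
G(6) = mex{2,1} = 0
G(7) = mex{0,2} = 1
G(8) = mex{1,0} = 2
G(9) = mex{2,1} = 0
G(10) = mex{0,2} = 1
G(11) = mex{1,0} = 2
G(12) = mex{2,1} = 0
G(13) = mex{0,2} = 1
G(14) = mex{1,0} = 2
G_B(14) = 2.
Stack C, S = {3, 5, 6, 9}:
n :  0  1  2  3  4  5  6  7  8  9 10
G :  0  0  0  1  1  1  2  2  2  3  3
G_C(10) = 3.
Combined Grundy value = 1 ⊕ 2 ⊕ 3 = 0.

0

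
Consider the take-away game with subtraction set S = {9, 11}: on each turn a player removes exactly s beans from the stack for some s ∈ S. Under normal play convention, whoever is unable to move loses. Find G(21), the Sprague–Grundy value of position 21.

0

n :  0  1  2  3  4  5  6  7  8  9 10 11 12 13 14 15 16 17 18 19 20 21
G :  0  0  0  0  0  0  0  0  0  1  1  1  1  1  1  1  1  1  2  2  0  0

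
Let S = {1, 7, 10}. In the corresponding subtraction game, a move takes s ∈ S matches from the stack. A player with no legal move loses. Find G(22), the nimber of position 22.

1

n :  0  1  2  3  4  5  6  7  8  9 10 11 12 13 14 15 16 17 18 19 20 21 22
G :  0  1  0  1  0  1  0  1  0  1  2  3  2  3  2  3  2  0  1  0  1  0  1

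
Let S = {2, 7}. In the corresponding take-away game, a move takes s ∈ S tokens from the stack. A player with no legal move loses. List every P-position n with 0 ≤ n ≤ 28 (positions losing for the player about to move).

0, 1, 4, 5, 9, 10, 13, 14, 18, 19, 22, 23, 27, 28

G(0) = 0
G(1) = mex{} = 0
G(2) = mex{0} = 1
G(3) = mex{0} = 1
G(4) = mex{1} = 0
G(5) = mex{1} = 0
G(6) = mex{0} = 1
G(7) = mex{0,0} = 1
G(8) = mex{1,0} = 2
G(9) = mex{1,1} = 0
G(10) = mex{2,1} = 0
G(11) = mex{0,0} = 1
G(12) = mex{0,0} = 1
G(13) = mex{1,1} = 0
G(14) = mex{1,1} = 0
G(15) = mex{0,2} = 1
G(16) = mex{0,0} = 1
G(17) = mex{1,0} = 2
G(18) = mex{1,1} = 0
G(19) = mex{2,1} = 0
G(20) = mex{0,0} = 1
G(21) = mex{0,0} = 1
G(22) = mex{1,1} = 0
G(23) = mex{1,1} = 0
G(24) = mex{0,2} = 1
G(25) = mex{0,0} = 1
G(26) = mex{1,0} = 2
G(27) = mex{1,1} = 0
G(28) = mex{2,1} = 0
P-positions are exactly the n with G(n) = 0.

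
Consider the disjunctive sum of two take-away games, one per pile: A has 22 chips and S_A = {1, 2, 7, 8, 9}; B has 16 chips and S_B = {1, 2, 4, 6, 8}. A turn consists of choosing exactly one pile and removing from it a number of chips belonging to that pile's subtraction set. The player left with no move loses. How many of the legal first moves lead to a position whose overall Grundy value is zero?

2

Pile A, S = {1, 2, 7, 8, 9}:
G(0) = 0
G(1) = mex{0} = 1
G(2) = mex{1,0} = 2
G(3) = mex{2,1} = 0
G(4) = mex{0,2} = 1
G(5) = mex{1,0} = 2
G(6) = mex{2,1} = 0
G(7) = mex{0,2,0} = 1
G(8) = mex{1,0,1,0} = 2
G(9) = mex{2,1,2,1,0} = 3
G(10) = mex{3,2,0,2,1} = 4
G(11) = mex{4,3,1,0,2} = 5
G(12) = mex{5,4,2,1,0} = 3
G(13) = mex{3,5,0,2,1} = 4
G(14) = mex{4,3,1,0,2} = 5
G(15) = mex{5,4,2,1,0} = 3
G(16) = mex{3,5,3,2,1} = 0
G(17) = mex{0,3,4,3,2} = 1
G(18) = mex{1,0,5,4,3} = 2
G(19) = mex{2,1,3,5,4} = 0
G(20) = mex{0,2,4,3,5} = 1
G(21) = mex{1,0,5,4,3} = 2
G(22) = mex{2,1,3,5,4} = 0
G_A(22) = 0.
Pile B, S = {1, 2, 4, 6, 8}:
G(0) = 0
G(1) = mex{0} = 1
G(2) = mex{1,0} = 2
G(3) = mex{2,1} = 0
G(4) = mex{0,2,0} = 1
G(5) = mex{1,0,1} = 2
G(6) = mex{2,1,2,0} = 3
G(7) = mex{3,2,0,1} = 4
G(8) = mex{4,3,1,2,0} = 5
G(9) = mex{5,4,2,0,1} = 3
G(10) = mex{3,5,3,1,2} = 0
G(11) = mex{0,3,4,2,0} = 1
G(12) = mex{1,0,5,3,1} = 2
G(13) = mex{2,1,3,4,2} = 0
G(14) = mex{0,2,0,5,3} = 1
G(15) = mex{1,0,1,3,4} = 2
G(16) = mex{2,1,2,0,5} = 3
G_B(16) = 3.
Combined Grundy value = 0 ⊕ 3 = 3.
A winning move leaves total XOR = 0, i.e. changes one component's Grundy value g to g ⊕ X where X is the current total.
Pile A: need g' = 0⊕3 = 3. Options: 22−1→G=2, 22−2→G=1, 22−7→G=3, 22−8→G=5, 22−9→G=4. Hits: 1.
Pile B: need g' = 3⊕3 = 0. Options: 16−1→G=2, 16−2→G=1, 16−4→G=2, 16−6→G=0, 16−8→G=5. Hits: 1.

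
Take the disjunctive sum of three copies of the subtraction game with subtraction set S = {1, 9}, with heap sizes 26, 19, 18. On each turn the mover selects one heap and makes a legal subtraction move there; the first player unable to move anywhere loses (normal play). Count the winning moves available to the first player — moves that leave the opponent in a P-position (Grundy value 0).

All heaps use S = {1, 9}:
n :  0  1  2  3  4  5  6  7  8  9 10 11 12 13 14 15 16 17 18 19 20 21 22 23 24 25 26
G :  0  1  0  1  0  1  0  1  0  1  0  1  0  1  0  1  0  1  0  1  0  1  0  1  0  1  0
Heap A: G(26) = 0.
Heap B: G(19) = 1.
Heap C: G(18) = 0.
Combined Grundy value = 0 ⊕ 1 ⊕ 0 = 1.
A winning move leaves total XOR = 0, i.e. changes one component's Grundy value g to g ⊕ X where X is the current total.
Heap A: need g' = 0⊕1 = 1. Options: 26−1→G=1, 26−9→G=1. Hits: 2.
Heap B: need g' = 1⊕1 = 0. Options: 19−1→G=0, 19−9→G=0. Hits: 2.
Heap C: need g' = 0⊕1 = 1. Options: 18−1→G=1, 18−9→G=1. Hits: 2.

6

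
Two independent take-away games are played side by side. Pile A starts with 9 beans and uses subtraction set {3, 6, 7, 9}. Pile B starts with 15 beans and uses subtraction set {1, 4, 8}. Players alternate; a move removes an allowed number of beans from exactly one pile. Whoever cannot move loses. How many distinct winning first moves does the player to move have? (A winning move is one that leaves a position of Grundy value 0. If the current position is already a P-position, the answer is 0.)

Pile A, S = {3, 6, 7, 9}:
n : 0 1 2 3 4 5 6 7 8 9
G : 0 0 0 1 1 1 2 2 2 3
G_A(9) = 3.
Pile B, S = {1, 4, 8}:
G(0) = 0
G(1) = mex{0} = 1
G(2) = mex{1} = 0
G(3) = mex{0} = 1
G(4) = mex{1,0} = 2
G(5) = mex{2,1} = 0
G(6) = mex{0,0} = 1
G(7) = mex{1,1} = 0
G(8) = mex{0,2,0} = 1
G(9) = mex{1,0,1} = 2
G(10) = mex{2,1,0} = 3
G(11) = mex{3,0,1} = 2
G(12) = mex{2,1,2} = 0
G(13) = mex{0,2,0} = 1
G(14) = mex{1,3,1} = 0
G(15) = mex{0,2,0} = 1
G_B(15) = 1.
Combined Grundy value = 3 ⊕ 1 = 2.
A winning move leaves total XOR = 0, i.e. changes one component's Grundy value g to g ⊕ X where X is the current total.
Pile A: need g' = 3⊕2 = 1. Options: 9−3→G=2, 9−6→G=1, 9−7→G=0, 9−9→G=0. Hits: 1.
Pile B: need g' = 1⊕2 = 3. Options: 15−1→G=0, 15−4→G=2, 15−8→G=0. Hits: 0.

1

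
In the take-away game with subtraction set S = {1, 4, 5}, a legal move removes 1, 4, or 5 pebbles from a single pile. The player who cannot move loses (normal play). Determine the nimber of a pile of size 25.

n :  0  1  2  3  4  5  6  7  8  9 10 11 12 13 14 15 16 17 18 19 20 21 22 23 24 25
G :  0  1  0  1  2  3  2  3  0  1  0  1  2  3  2  3  0  1  0  1  2  3  2  3  0  1

1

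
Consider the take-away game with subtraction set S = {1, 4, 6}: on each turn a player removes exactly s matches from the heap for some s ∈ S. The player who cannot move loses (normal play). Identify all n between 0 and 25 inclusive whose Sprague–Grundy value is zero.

G(0) = 0
G(1) = mex{0} = 1
G(2) = mex{1} = 0
G(3) = mex{0} = 1
G(4) = mex{1,0} = 2
G(5) = mex{2,1} = 0
G(6) = mex{0,0,0} = 1
G(7) = mex{1,1,1} = 0
G(8) = mex{0,2,0} = 1
G(9) = mex{1,0,1} = 2
G(10) = mex{2,1,2} = 0
G(11) = mex{0,0,0} = 1
G(12) = mex{1,1,1} = 0
G(13) = mex{0,2,0} = 1
G(14) = mex{1,0,1} = 2
G(15) = mex{2,1,2} = 0
G(16) = mex{0,0,0} = 1
G(17) = mex{1,1,1} = 0
G(18) = mex{0,2,0} = 1
G(19) = mex{1,0,1} = 2
G(20) = mex{2,1,2} = 0
G(21) = mex{0,0,0} = 1
G(22) = mex{1,1,1} = 0
G(23) = mex{0,2,0} = 1
G(24) = mex{1,0,1} = 2
G(25) = mex{2,1,2} = 0
P-positions are exactly the n with G(n) = 0.

0, 2, 5, 7, 10, 12, 15, 17, 20, 22, 25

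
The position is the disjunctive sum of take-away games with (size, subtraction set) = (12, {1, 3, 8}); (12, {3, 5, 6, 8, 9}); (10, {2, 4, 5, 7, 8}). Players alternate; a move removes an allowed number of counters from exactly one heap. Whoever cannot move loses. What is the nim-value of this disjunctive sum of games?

1

Heap A, S = {1, 3, 8}:
G(0) = 0
G(1) = mex{0} = 1
G(2) = mex{1} = 0
G(3) = mex{0,0} = 1
G(4) = mex{1,1} = 0
G(5) = mex{0,0} = 1
G(6) = mex{1,1} = 0
G(7) = mex{0,0} = 1
G(8) = mex{1,1,0} = 2
G(9) = mex{2,0,1} = 3
G(10) = mex{3,1,0} = 2
G(11) = mex{2,2,1} = 0
G(12) = mex{0,3,0} = 1
G_A(12) = 1.
Heap B, S = {3, 5, 6, 8, 9}:
n :  0  1  2  3  4  5  6  7  8  9 10 11 12
G :  0  0  0  1  1  1  2  2  2  3  3  3  0
G_B(12) = 0.
Heap C, S = {2, 4, 5, 7, 8}:
G(0) = 0
G(1) = mex{} = 0
G(2) = mex{0} = 1
G(3) = mex{0} = 1
G(4) = mex{1,0} = 2
G(5) = mex{1,0,0} = 2
G(6) = mex{2,1,0} = 3
G(7) = mex{2,1,1,0} = 3
G(8) = mex{3,2,1,0,0} = 4
G(9) = mex{3,2,2,1,0} = 4
G(10) = mex{4,3,2,1,1} = 0
G_C(10) = 0.
Combined Grundy value = 1 ⊕ 0 ⊕ 0 = 1.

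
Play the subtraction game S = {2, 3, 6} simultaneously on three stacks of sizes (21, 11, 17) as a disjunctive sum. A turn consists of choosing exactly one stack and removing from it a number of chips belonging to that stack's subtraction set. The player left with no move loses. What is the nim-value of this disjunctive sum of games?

All stacks use S = {2, 3, 6}:
G(0) = 0
G(1) = mex{} = 0
G(2) = mex{0} = 1
G(3) = mex{0,0} = 1
G(4) = mex{1,0} = 2
G(5) = mex{1,1} = 0
G(6) = mex{2,1,0} = 3
G(7) = mex{0,2,0} = 1
G(8) = mex{3,0,1} = 2
G(9) = mex{1,3,1} = 0
G(10) = mex{2,1,2} = 0
G(11) = mex{0,2,0} = 1
G(12) = mex{0,0,3} = 1
G(13) = mex{1,0,1} = 2
G(14) = mex{1,1,2} = 0
G(15) = mex{2,1,0} = 3
G(16) = mex{0,2,0} = 1
G(17) = mex{3,0,1} = 2
G(18) = mex{1,3,1} = 0
G(19) = mex{2,1,2} = 0
G(20) = mex{0,2,0} = 1
G(21) = mex{0,0,3} = 1
Stack A: G(21) = 1.
Stack B: G(11) = 1.
Stack C: G(17) = 2.
Combined Grundy value = 1 ⊕ 1 ⊕ 2 = 2.

2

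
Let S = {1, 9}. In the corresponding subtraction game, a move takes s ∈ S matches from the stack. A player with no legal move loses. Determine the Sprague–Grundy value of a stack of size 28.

G(0) = 0
G(1) = mex{0} = 1
G(2) = mex{1} = 0
G(3) = mex{0} = 1
G(4) = mex{1} = 0
G(5) = mex{0} = 1
G(6) = mex{1} = 0
G(7) = mex{0} = 1
G(8) = mex{1} = 0
G(9) = mex{0,0} = 1
G(10) = mex{1,1} = 0
G(11) = mex{0,0} = 1
G(12) = mex{1,1} = 0
G(13) = mex{0,0} = 1
G(14) = mex{1,1} = 0
G(15) = mex{0,0} = 1
G(16) = mex{1,1} = 0
G(17) = mex{0,0} = 1
G(18) = mex{1,1} = 0
G(19) = mex{0,0} = 1
G(20) = mex{1,1} = 0
G(21) = mex{0,0} = 1
G(22) = mex{1,1} = 0
G(23) = mex{0,0} = 1
G(24) = mex{1,1} = 0
G(25) = mex{0,0} = 1
G(26) = mex{1,1} = 0
G(27) = mex{0,0} = 1
G(28) = mex{1,1} = 0

0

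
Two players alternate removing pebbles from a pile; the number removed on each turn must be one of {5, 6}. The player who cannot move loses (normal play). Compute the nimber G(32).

G(0) = 0
G(1) = mex{} = 0
G(2) = mex{} = 0
G(3) = mex{} = 0
G(4) = mex{} = 0
G(5) = mex{0} = 1
G(6) = mex{0,0} = 1
G(7) = mex{0,0} = 1
G(8) = mex{0,0} = 1
G(9) = mex{0,0} = 1
G(10) = mex{1,0} = 2
G(11) = mex{1,1} = 0
G(12) = mex{1,1} = 0
G(13) = mex{1,1} = 0
G(14) = mex{1,1} = 0
G(15) = mex{2,1} = 0
G(16) = mex{0,2} = 1
G(17) = mex{0,0} = 1
G(18) = mex{0,0} = 1
G(19) = mex{0,0} = 1
G(20) = mex{0,0} = 1
G(21) = mex{1,0} = 2
G(22) = mex{1,1} = 0
G(23) = mex{1,1} = 0
G(24) = mex{1,1} = 0
G(25) = mex{1,1} = 0
G(26) = mex{2,1} = 0
G(27) = mex{0,2} = 1
G(28) = mex{0,0} = 1
G(29) = mex{0,0} = 1
G(30) = mex{0,0} = 1
G(31) = mex{0,0} = 1
G(32) = mex{1,0} = 2

2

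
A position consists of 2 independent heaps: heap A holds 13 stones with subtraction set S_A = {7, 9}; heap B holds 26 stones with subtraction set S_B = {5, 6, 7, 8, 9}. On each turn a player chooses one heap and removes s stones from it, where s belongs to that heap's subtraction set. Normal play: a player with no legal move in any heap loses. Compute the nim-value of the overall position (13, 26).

Heap A, S = {7, 9}:
G(0) = 0
G(1) = mex{} = 0
G(2) = mex{} = 0
G(3) = mex{} = 0
G(4) = mex{} = 0
G(5) = mex{} = 0
G(6) = mex{} = 0
G(7) = mex{0} = 1
G(8) = mex{0} = 1
G(9) = mex{0,0} = 1
G(10) = mex{0,0} = 1
G(11) = mex{0,0} = 1
G(12) = mex{0,0} = 1
G(13) = mex{0,0} = 1
G_A(13) = 1.
Heap B, S = {5, 6, 7, 8, 9}:
G(0) = 0
G(1) = mex{} = 0
G(2) = mex{} = 0
G(3) = mex{} = 0
G(4) = mex{} = 0
G(5) = mex{0} = 1
G(6) = mex{0,0} = 1
G(7) = mex{0,0,0} = 1
G(8) = mex{0,0,0,0} = 1
G(9) = mex{0,0,0,0,0} = 1
G(10) = mex{1,0,0,0,0} = 2
G(11) = mex{1,1,0,0,0} = 2
G(12) = mex{1,1,1,0,0} = 2
G(13) = mex{1,1,1,1,0} = 2
G(14) = mex{1,1,1,1,1} = 0
G(15) = mex{2,1,1,1,1} = 0
G(16) = mex{2,2,1,1,1} = 0
G(17) = mex{2,2,2,1,1} = 0
G(18) = mex{2,2,2,2,1} = 0
G(19) = mex{0,2,2,2,2} = 1
G(20) = mex{0,0,2,2,2} = 1
G(21) = mex{0,0,0,2,2} = 1
G(22) = mex{0,0,0,0,2} = 1
G(23) = mex{0,0,0,0,0} = 1
G(24) = mex{1,0,0,0,0} = 2
G(25) = mex{1,1,0,0,0} = 2
G(26) = mex{1,1,1,0,0} = 2
G_B(26) = 2.
Combined Grundy value = 1 ⊕ 2 = 3.

3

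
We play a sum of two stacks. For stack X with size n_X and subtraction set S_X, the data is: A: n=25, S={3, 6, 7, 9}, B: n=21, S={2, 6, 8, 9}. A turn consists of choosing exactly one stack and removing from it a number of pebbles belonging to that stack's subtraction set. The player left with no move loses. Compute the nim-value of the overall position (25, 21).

Stack A, S = {3, 6, 7, 9}:
G(0) = 0
G(1) = mex{} = 0
G(2) = mex{} = 0
G(3) = mex{0} = 1
G(4) = mex{0} = 1
G(5) = mex{0} = 1
G(6) = mex{1,0} = 2
G(7) = mex{1,0,0} = 2
G(8) = mex{1,0,0} = 2
G(9) = mex{2,1,0,0} = 3
G(10) = mex{2,1,1,0} = 3
G(11) = mex{2,1,1,0} = 3
G(12) = mex{3,2,1,1} = 0
G(13) = mex{3,2,2,1} = 0
G(14) = mex{3,2,2,1} = 0
G(15) = mex{0,3,2,2} = 1
G(16) = mex{0,3,3,2} = 1
G(17) = mex{0,3,3,2} = 1
G(18) = mex{1,0,3,3} = 2
G(19) = mex{1,0,0,3} = 2
G(20) = mex{1,0,0,3} = 2
G(21) = mex{2,1,0,0} = 3
G(22) = mex{2,1,1,0} = 3
G(23) = mex{2,1,1,0} = 3
G(24) = mex{3,2,1,1} = 0
G(25) = mex{3,2,2,1} = 0
G_A(25) = 0.
Stack B, S = {2, 6, 8, 9}:
n :  0  1  2  3  4  5  6  7  8  9 10 11 12 13 14 15 16 17 18 19 20 21
G :  0  0  1  1  0  0  1  1  2  2  3  3  2  2  3  0  0  1  1  0  0  1
G_B(21) = 1.
Combined Grundy value = 0 ⊕ 1 = 1.

1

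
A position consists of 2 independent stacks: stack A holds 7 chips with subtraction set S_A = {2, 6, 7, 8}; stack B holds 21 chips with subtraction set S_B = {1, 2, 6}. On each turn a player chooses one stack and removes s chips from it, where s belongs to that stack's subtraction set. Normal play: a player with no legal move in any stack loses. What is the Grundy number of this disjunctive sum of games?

1

Stack A, S = {2, 6, 7, 8}:
G(0) = 0
G(1) = mex{} = 0
G(2) = mex{0} = 1
G(3) = mex{0} = 1
G(4) = mex{1} = 0
G(5) = mex{1} = 0
G(6) = mex{0,0} = 1
G(7) = mex{0,0,0} = 1
G_A(7) = 1.
Stack B, S = {1, 2, 6}:
n :  0  1  2  3  4  5  6  7  8  9 10 11 12 13 14 15 16 17 18 19 20 21
G :  0  1  2  0  1  2  3  0  1  2  0  1  2  3  0  1  2  0  1  2  3  0
G_B(21) = 0.
Combined Grundy value = 1 ⊕ 0 = 1.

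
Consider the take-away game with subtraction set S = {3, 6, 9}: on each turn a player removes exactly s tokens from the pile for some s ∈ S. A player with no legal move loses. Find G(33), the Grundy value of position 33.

3

n :  0  1  2  3  4  5  6  7  8  9 10 11 12 13 14 15 16 17 18 19 20 21 22 23 24 25 26 27 28 29 30 31 32 33
G :  0  0  0  1  1  1  2  2  2  3  3  3  0  0  0  1  1  1  2  2  2  3  3  3  0  0  0  1  1  1  2  2  2  3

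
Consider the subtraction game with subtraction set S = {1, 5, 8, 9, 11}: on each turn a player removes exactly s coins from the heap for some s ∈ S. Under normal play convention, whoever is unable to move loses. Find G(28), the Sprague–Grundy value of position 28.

n :  0  1  2  3  4  5  6  7  8  9 10 11 12 13 14 15 16 17 18 19 20 21 22 23 24 25 26 27 28
G :  0  1  0  1  0  1  0  1  2  3  2  3  2  3  2  3  0  1  0  1  0  1  0  1  2  3  2  3  2

2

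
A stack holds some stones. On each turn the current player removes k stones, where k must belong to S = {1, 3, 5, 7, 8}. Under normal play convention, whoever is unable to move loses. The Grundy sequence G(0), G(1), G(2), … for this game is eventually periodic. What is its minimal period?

n :  0  1  2  3  4  5  6  7  8  9 10 11 12 13 14 15 16 17 18 19 20 21 22 23 24 25 26 27 28 29 30 31
G :  0  1  0  1  0  1  0  1  2  3  2  3  2  3  2  0  1  0  1  0  1  0  1  2  3  2  3  2  3  2  0  1
G(n+15) = G(n) holds for n = 0,…,7 (a full window of length max(S) = 8), so the sequence is purely periodic with period 15.

15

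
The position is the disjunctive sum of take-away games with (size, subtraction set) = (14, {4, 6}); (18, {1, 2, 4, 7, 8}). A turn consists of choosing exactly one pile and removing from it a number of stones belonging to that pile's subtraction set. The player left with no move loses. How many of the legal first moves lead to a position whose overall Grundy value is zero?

Pile A, S = {4, 6}:
G(0) = 0
G(1) = mex{} = 0
G(2) = mex{} = 0
G(3) = mex{} = 0
G(4) = mex{0} = 1
G(5) = mex{0} = 1
G(6) = mex{0,0} = 1
G(7) = mex{0,0} = 1
G(8) = mex{1,0} = 2
G(9) = mex{1,0} = 2
G(10) = mex{1,1} = 0
G(11) = mex{1,1} = 0
G(12) = mex{2,1} = 0
G(13) = mex{2,1} = 0
G(14) = mex{0,2} = 1
G_A(14) = 1.
Pile B, S = {1, 2, 4, 7, 8}:
G(0) = 0
G(1) = mex{0} = 1
G(2) = mex{1,0} = 2
G(3) = mex{2,1} = 0
G(4) = mex{0,2,0} = 1
G(5) = mex{1,0,1} = 2
G(6) = mex{2,1,2} = 0
G(7) = mex{0,2,0,0} = 1
G(8) = mex{1,0,1,1,0} = 2
G(9) = mex{2,1,2,2,1} = 0
G(10) = mex{0,2,0,0,2} = 1
G(11) = mex{1,0,1,1,0} = 2
G(12) = mex{2,1,2,2,1} = 0
G(13) = mex{0,2,0,0,2} = 1
G(14) = mex{1,0,1,1,0} = 2
G(15) = mex{2,1,2,2,1} = 0
G(16) = mex{0,2,0,0,2} = 1
G(17) = mex{1,0,1,1,0} = 2
G(18) = mex{2,1,2,2,1} = 0
G_B(18) = 0.
Combined Grundy value = 1 ⊕ 0 = 1.
A winning move leaves total XOR = 0, i.e. changes one component's Grundy value g to g ⊕ X where X is the current total.
Pile A: need g' = 1⊕1 = 0. Options: 14−4→G=0, 14−6→G=2. Hits: 1.
Pile B: need g' = 0⊕1 = 1. Options: 18−1→G=2, 18−2→G=1, 18−4→G=2, 18−7→G=2, 18−8→G=1. Hits: 2.

3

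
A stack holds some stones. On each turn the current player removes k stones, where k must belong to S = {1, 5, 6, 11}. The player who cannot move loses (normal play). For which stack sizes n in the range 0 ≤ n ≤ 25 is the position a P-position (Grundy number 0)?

n :  0  1  2  3  4  5  6  7  8  9 10 11 12 13 14 15 16 17 18 19 20 21 22 23 24 25
G :  0  1  0  1  0  1  2  3  2  3  2  3  0  1  0  1  0  1  2  3  2  3  2  3  0  1
P-positions are exactly the n with G(n) = 0.

0, 2, 4, 12, 14, 16, 24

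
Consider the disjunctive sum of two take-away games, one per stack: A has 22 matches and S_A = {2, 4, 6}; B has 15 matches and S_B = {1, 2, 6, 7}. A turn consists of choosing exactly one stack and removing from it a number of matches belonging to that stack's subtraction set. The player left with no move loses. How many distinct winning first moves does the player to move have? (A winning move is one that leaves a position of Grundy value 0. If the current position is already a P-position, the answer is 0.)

Stack A, S = {2, 4, 6}:
G(0) = 0
G(1) = mex{} = 0
G(2) = mex{0} = 1
G(3) = mex{0} = 1
G(4) = mex{1,0} = 2
G(5) = mex{1,0} = 2
G(6) = mex{2,1,0} = 3
G(7) = mex{2,1,0} = 3
G(8) = mex{3,2,1} = 0
G(9) = mex{3,2,1} = 0
G(10) = mex{0,3,2} = 1
G(11) = mex{0,3,2} = 1
G(12) = mex{1,0,3} = 2
G(13) = mex{1,0,3} = 2
G(14) = mex{2,1,0} = 3
G(15) = mex{2,1,0} = 3
G(16) = mex{3,2,1} = 0
G(17) = mex{3,2,1} = 0
G(18) = mex{0,3,2} = 1
G(19) = mex{0,3,2} = 1
G(20) = mex{1,0,3} = 2
G(21) = mex{1,0,3} = 2
G(22) = mex{2,1,0} = 3
G_A(22) = 3.
Stack B, S = {1, 2, 6, 7}:
n :  0  1  2  3  4  5  6  7  8  9 10 11 12 13 14 15
G :  0  1  2  0  1  2  3  4  0  1  2  0  1  2  3  4
G_B(15) = 4.
Combined Grundy value = 3 ⊕ 4 = 7.
A winning move leaves total XOR = 0, i.e. changes one component's Grundy value g to g ⊕ X where X is the current total.
Stack A: need g' = 3⊕7 = 4. Options: 22−2→G=2, 22−4→G=1, 22−6→G=0. Hits: 0.
Stack B: need g' = 4⊕7 = 3. Options: 15−1→G=3, 15−2→G=2, 15−6→G=1, 15−7→G=0. Hits: 1.

1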